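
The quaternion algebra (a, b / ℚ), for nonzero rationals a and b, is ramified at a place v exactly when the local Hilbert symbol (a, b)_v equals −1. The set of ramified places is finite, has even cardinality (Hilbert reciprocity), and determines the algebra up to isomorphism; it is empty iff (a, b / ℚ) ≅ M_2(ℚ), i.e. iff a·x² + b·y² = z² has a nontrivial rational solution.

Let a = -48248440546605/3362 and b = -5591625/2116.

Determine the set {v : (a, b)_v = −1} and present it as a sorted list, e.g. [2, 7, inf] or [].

[2, 13, 23, 31, 37, inf]

(a, b) ≡ (-434010, -223665) mod (ℚ^×)²; places V = {2, 3, 5, 13, 17, 23, 31, 37, 41, ∞}.
(a,b)_3: α=1, u≡2; β=1, v≡1 (mod 3); (2|3)=-1, (1|3)=+1; sign (−1)^1·-1^1·+1^1 = +1.
(a,b)_∞: sgn(-434010)=−, sgn(-223665)=−, so -1.
(a,b)_23: α=1, u≡2; β=-2, v≡5 (mod 23); (2|23)=+1, (5|23)=-1; sign (−1)^0·+1^-2·-1^1 = -1.
(a,b)_5: α=1, u≡2; β=3, v≡2 (mod 5); (2|5)=-1, (2|5)=-1; sign (−1)^0·-1^3·-1^1 = +1.
(a,b)_37: α=3, u≡9; β=1, v≡24 (mod 37); (9|37)=+1, (24|37)=-1; sign (−1)^0·+1^1·-1^3 = -1.
(a,b)_17: α=1, u≡15; β=0, v≡4 (mod 17); (15|17)=+1, (4|17)=+1; sign (−1)^0·+1^0·+1^1 = +1.
(a,b)_13: α=2, u≡11; β=1, v≡11 (mod 13); (11|13)=-1, (11|13)=-1; sign (−1)^0·-1^1·-1^2 = -1.
(a,b)_31: α=2, u≡6; β=1, v≡25 (mod 31); (6|31)=-1, (25|31)=+1; sign (−1)^0·-1^1·+1^2 = -1.
(a,b)_41: α=-2, u≡20; β=0, v≡31 (mod 41); (20|41)=+1, (31|41)=+1; sign (−1)^0·+1^0·+1^-2 = +1.
(a,b)_2: α=-1, β=-2; u≡3, v≡7 (mod 8); ε(u)ε(v)=1·1, αω(v)=-1·0, βω(u)=-2·1; sum ≡ 1  ⇒  -1.
|Ram(-434010, -223665)| = 6, even; anisotropic at {2, 13, 23, 31, 37, ∞}.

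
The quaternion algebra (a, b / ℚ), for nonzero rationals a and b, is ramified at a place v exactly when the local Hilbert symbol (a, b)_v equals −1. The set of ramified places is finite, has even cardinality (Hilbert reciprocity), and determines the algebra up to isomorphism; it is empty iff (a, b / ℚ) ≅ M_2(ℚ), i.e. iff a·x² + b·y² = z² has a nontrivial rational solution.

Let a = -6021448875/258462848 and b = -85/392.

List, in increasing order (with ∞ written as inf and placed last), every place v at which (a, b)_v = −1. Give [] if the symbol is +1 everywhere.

Mod squares: a ≡ -3910, b ≡ -170. Check v ∈ {∞, 2, 3, 5, 7, 13, 17, 23, 29}.
v=7: a=7^-4·(≡3), b=7^-2·(≡6) mod 7; (3|7)=-1, (6|7)=-1; (−1)^{-4·-2·3}·(-1)^-2·(-1)^-4 = +1.
v=∞: -3910 < 0 and -170 < 0  ⇒  (a,b)_∞ = -1.
v=29: a=29^-2·(≡23), b=29^0·(≡4) mod 29; (23|29)=+1, (4|29)=+1; (−1)^{-2·0·14}·(+1)^0·(+1)^-2 = +1.
v=23: a=23^1·(≡7), b=23^0·(≡7) mod 23; (7|23)=-1, (7|23)=-1; (−1)^{1·0·11}·(-1)^0·(-1)^1 = -1.
v=13: a=13^2·(≡10), b=13^0·(≡3) mod 13; (10|13)=+1, (3|13)=+1; (−1)^{2·0·6}·(+1)^0·(+1)^2 = +1.
v=2: v_2(a)=-7, v_2(b)=-3; units ≡ 5, 3 (mod 8); ε·ε+αω+βω = 0·1+-7·1+-3·1 ≡ 0  ⇒  (a,b)_2 = +1.
v=5: a=5^3·(≡3), b=5^1·(≡4) mod 5; (3|5)=-1, (4|5)=+1; (−1)^{3·1·2}·(-1)^1·(+1)^3 = -1.
v=3: a=3^6·(≡2), b=3^0·(≡1) mod 3; (2|3)=-1, (1|3)=+1; (−1)^{6·0·1}·(-1)^0·(+1)^6 = +1.
v=17: a=17^1·(≡4), b=17^1·(≡12) mod 17; (4|17)=+1, (12|17)=-1; (−1)^{1·1·8}·(+1)^1·(-1)^1 = -1.
(-3910, -170 / ℚ) ramifies at {5, 17, 23, ∞}: a division algebra.

[5, 17, 23, inf]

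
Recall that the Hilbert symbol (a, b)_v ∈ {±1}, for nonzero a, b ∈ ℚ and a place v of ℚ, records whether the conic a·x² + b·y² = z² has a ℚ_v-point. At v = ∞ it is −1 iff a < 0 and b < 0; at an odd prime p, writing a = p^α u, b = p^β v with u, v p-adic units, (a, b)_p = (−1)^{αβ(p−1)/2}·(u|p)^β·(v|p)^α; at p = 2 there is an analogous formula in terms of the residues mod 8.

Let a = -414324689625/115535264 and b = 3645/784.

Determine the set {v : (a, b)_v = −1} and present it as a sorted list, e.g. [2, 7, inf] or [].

(a, b) ≡ (-10010, 5) mod (ℚ^×)²; places V = {2, 3, 5, 7, 11, 13, 17, 31, ∞}.
(a,b)_7: α=1, u≡6; β=-2, v≡6 (mod 7); (6|7)=-1, (6|7)=-1; sign (−1)^0·-1^-2·-1^1 = -1.
(a,b)_5: α=3, u≡2; β=1, v≡1 (mod 5); (2|5)=-1, (1|5)=+1; sign (−1)^0·-1^1·+1^3 = -1.
(a,b)_2: α=-5, β=-4; u≡3, v≡5 (mod 8); ε(u)ε(v)=1·0, αω(v)=-5·1, βω(u)=-4·1; sum ≡ 1  ⇒  -1.
(a,b)_17: α=-2, u≡12; β=0, v≡12 (mod 17); (12|17)=-1, (12|17)=-1; sign (−1)^0·-1^0·-1^-2 = +1.
(a,b)_3: α=16, u≡1; β=6, v≡2 (mod 3); (1|3)=+1, (2|3)=-1; sign (−1)^0·+1^6·-1^16 = +1.
(a,b)_11: α=1, u≡9; β=0, v≡5 (mod 11); (9|11)=+1, (5|11)=+1; sign (−1)^0·+1^0·+1^1 = +1.
(a,b)_13: α=-1, u≡3; β=0, v≡11 (mod 13); (3|13)=+1, (11|13)=-1; sign (−1)^0·+1^0·-1^-1 = -1.
(a,b)_∞: sgn(-10010)=−, sgn(5)=+, so +1.
(a,b)_31: α=-2, u≡23; β=0, v≡2 (mod 31); (23|31)=-1, (2|31)=+1; sign (−1)^0·-1^0·+1^-2 = +1.
(-10010, 5 / ℚ) ramifies at {2, 5, 7, 13}: a division algebra.

[2, 5, 7, 13]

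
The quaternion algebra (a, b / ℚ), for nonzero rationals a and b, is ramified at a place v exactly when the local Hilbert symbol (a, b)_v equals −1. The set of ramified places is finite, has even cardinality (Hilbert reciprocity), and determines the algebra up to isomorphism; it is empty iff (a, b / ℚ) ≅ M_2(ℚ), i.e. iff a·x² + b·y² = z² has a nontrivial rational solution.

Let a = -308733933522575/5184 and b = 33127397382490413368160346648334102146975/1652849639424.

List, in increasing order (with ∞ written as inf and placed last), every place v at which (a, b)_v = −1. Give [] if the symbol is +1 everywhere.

[7, 11, 29, 37, 41, 47]

Mod squares: a ≡ -7346435063, b ≡ 4302991. Check v ∈ {∞, 2, 3, 5, 7, 11, 17, 19, 29, 31, 37, 41, 47}.
v=2: v_2(a)=-6, v_2(b)=-18; units ≡ 1, 7 (mod 8); ε·ε+αω+βω = 0·1+-6·0+-18·0 ≡ 0  ⇒  (a,b)_2 = +1.
v=31: a=31^0·(≡11), b=31^-2·(≡8) mod 31; (11|31)=-1, (8|31)=+1; (−1)^{0·-2·15}·(-1)^-2·(+1)^0 = +1.
v=3: a=3^-4·(≡1), b=3^-8·(≡1) mod 3; (1|3)=+1, (1|3)=+1; (−1)^{-4·-8·1}·(+1)^-8·(+1)^-4 = +1.
v=∞: -7346435063 < 0 and 4302991 > 0  ⇒  (a,b)_∞ = +1.
v=41: a=41^3·(≡24), b=41^7·(≡9) mod 41; (24|41)=-1, (9|41)=+1; (−1)^{3·7·20}·(-1)^7·(+1)^3 = -1.
v=11: a=11^1·(≡8), b=11^3·(≡7) mod 11; (8|11)=-1, (7|11)=-1; (−1)^{1·3·5}·(-1)^3·(-1)^1 = -1.
v=5: a=5^2·(≡3), b=5^2·(≡1) mod 5; (3|5)=-1, (1|5)=+1; (−1)^{2·2·2}·(-1)^2·(+1)^2 = +1.
v=17: a=17^1·(≡9), b=17^2·(≡16) mod 17; (9|17)=+1, (16|17)=+1; (−1)^{1·2·8}·(+1)^2·(+1)^1 = +1.
v=47: a=47^1·(≡33), b=47^3·(≡45) mod 47; (33|47)=-1, (45|47)=-1; (−1)^{1·3·23}·(-1)^3·(-1)^1 = -1.
v=29: a=29^1·(≡9), b=29^5·(≡27) mod 29; (9|29)=+1, (27|29)=-1; (−1)^{1·5·14}·(+1)^5·(-1)^1 = -1.
v=19: a=19^1·(≡7), b=19^2·(≡16) mod 19; (7|19)=+1, (16|19)=+1; (−1)^{1·2·9}·(+1)^2·(+1)^1 = +1.
v=7: a=7^0·(≡5), b=7^5·(≡4) mod 7; (5|7)=-1, (4|7)=+1; (−1)^{0·5·3}·(-1)^5·(+1)^0 = -1.
v=37: a=37^1·(≡32), b=37^2·(≡8) mod 37; (32|37)=-1, (8|37)=-1; (−1)^{1·2·18}·(-1)^2·(-1)^1 = -1.
(-7346435063, 4302991 / ℚ) ramifies at {7, 11, 29, 37, 41, 47}: a division algebra.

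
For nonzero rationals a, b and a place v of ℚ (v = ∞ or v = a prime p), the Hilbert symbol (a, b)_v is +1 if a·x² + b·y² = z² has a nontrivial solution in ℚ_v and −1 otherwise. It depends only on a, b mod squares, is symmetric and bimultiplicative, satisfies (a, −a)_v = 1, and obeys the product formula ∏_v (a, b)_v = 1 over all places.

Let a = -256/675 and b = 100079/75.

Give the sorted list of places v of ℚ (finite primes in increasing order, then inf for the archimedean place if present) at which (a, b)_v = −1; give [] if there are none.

Mod squares: a ≡ -3, b ≡ 357. Check v ∈ {∞, 2, 3, 5, 7, 17, 29}.
v=29: a=29^0·(≡26), b=29^2·(≡7) mod 29; (26|29)=-1, (7|29)=+1; (−1)^{0·2·14}·(-1)^2·(+1)^0 = +1.
v=17: a=17^0·(≡7), b=17^1·(≡8) mod 17; (7|17)=-1, (8|17)=+1; (−1)^{0·1·8}·(-1)^1·(+1)^0 = -1.
v=2: v_2(a)=8, v_2(b)=0; units ≡ 5, 5 (mod 8); ε·ε+αω+βω = 0·0+8·1+0·1 ≡ 0  ⇒  (a,b)_2 = +1.
v=7: a=7^0·(≡1), b=7^1·(≡2) mod 7; (1|7)=+1, (2|7)=+1; (−1)^{0·1·3}·(+1)^1·(+1)^0 = +1.
v=5: a=5^-2·(≡2), b=5^-2·(≡3) mod 5; (2|5)=-1, (3|5)=-1; (−1)^{-2·-2·2}·(-1)^-2·(-1)^-2 = +1.
v=3: a=3^-3·(≡2), b=3^-1·(≡2) mod 3; (2|3)=-1, (2|3)=-1; (−1)^{-3·-1·1}·(-1)^-1·(-1)^-3 = -1.
v=∞: -3 < 0 and 357 > 0  ⇒  (a,b)_∞ = +1.
Ram(-3, 357) = {3, 17}; no ℚ_3-point on the conic.

[3, 17]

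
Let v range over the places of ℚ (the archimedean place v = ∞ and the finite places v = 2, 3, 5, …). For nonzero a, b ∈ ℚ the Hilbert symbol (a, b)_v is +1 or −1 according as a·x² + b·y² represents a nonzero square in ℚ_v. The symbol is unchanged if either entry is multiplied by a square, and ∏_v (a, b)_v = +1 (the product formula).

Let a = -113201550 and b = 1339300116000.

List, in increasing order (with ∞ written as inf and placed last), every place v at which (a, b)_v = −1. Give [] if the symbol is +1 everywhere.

[5, 7]

Mod squares: a ≡ -462, b ≡ 210. Check v ∈ {∞, 2, 3, 5, 7, 11}.
v=∞: -462 < 0 and 210 > 0  ⇒  (a,b)_∞ = +1.
v=5: a=5^2·(≡3), b=5^3·(≡3) mod 5; (3|5)=-1, (3|5)=-1; (−1)^{2·3·2}·(-1)^3·(-1)^2 = -1.
v=11: a=11^3·(≡2), b=11^6·(≡3) mod 11; (2|11)=-1, (3|11)=+1; (−1)^{3·6·5}·(-1)^6·(+1)^3 = +1.
v=3: a=3^5·(≡2), b=3^3·(≡1) mod 3; (2|3)=-1, (1|3)=+1; (−1)^{5·3·1}·(-1)^3·(+1)^5 = +1.
v=7: a=7^1·(≡2), b=7^1·(≡4) mod 7; (2|7)=+1, (4|7)=+1; (−1)^{1·1·3}·(+1)^1·(+1)^1 = -1.
v=2: v_2(a)=1, v_2(b)=5; units ≡ 1, 1 (mod 8); ε·ε+αω+βω = 0·0+1·0+5·0 ≡ 0  ⇒  (a,b)_2 = +1.
(-462, 210 / ℚ) ramifies at {5, 7}: a division algebra.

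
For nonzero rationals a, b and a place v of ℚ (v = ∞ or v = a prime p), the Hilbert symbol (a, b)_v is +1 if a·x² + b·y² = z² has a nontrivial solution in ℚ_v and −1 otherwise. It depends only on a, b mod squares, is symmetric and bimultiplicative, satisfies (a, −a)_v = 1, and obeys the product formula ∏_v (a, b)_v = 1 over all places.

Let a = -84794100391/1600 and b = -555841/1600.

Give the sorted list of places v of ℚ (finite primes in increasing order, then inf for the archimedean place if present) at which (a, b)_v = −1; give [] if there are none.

[11, inf]

(a, b) ≡ (-501740239, -3289) mod (ℚ^×)²; places V = {2, 5, 7, 11, 13, 19, 23, 31, 37, ∞}.
(a,b)_31: α=1, u≡3; β=0, v≡19 (mod 31); (3|31)=-1, (19|31)=+1; sign (−1)^0·-1^0·+1^1 = +1.
(a,b)_37: α=1, u≡26; β=0, v≡34 (mod 37); (26|37)=+1, (34|37)=+1; sign (−1)^0·+1^0·+1^1 = +1.
(a,b)_13: α=3, u≡11; β=3, v≡7 (mod 13); (11|13)=-1, (7|13)=-1; sign (−1)^0·-1^3·-1^3 = +1.
(a,b)_7: α=1, u≡4; β=0, v≡2 (mod 7); (4|7)=+1, (2|7)=+1; sign (−1)^0·+1^0·+1^1 = +1.
(a,b)_19: α=1, u≡11; β=0, v≡1 (mod 19); (11|19)=+1, (1|19)=+1; sign (−1)^0·+1^0·+1^1 = +1.
(a,b)_∞: sgn(-501740239)=−, sgn(-3289)=−, so -1.
(a,b)_5: α=-2, u≡1; β=-2, v≡1 (mod 5); (1|5)=+1, (1|5)=+1; sign (−1)^0·+1^-2·+1^-2 = +1.
(a,b)_11: α=1, u≡4; β=1, v≡5 (mod 11); (4|11)=+1, (5|11)=+1; sign (−1)^1·+1^1·+1^1 = -1.
(a,b)_23: α=1, u≡14; β=1, v≡4 (mod 23); (14|23)=-1, (4|23)=+1; sign (−1)^1·-1^1·+1^1 = +1.
(a,b)_2: α=-6, β=-6; u≡1, v≡7 (mod 8); ε(u)ε(v)=0·1, αω(v)=-6·0, βω(u)=-6·0; sum ≡ 0  ⇒  +1.
Ram(-501740239, -3289) = {11, ∞}; no ℚ_11-point on the conic.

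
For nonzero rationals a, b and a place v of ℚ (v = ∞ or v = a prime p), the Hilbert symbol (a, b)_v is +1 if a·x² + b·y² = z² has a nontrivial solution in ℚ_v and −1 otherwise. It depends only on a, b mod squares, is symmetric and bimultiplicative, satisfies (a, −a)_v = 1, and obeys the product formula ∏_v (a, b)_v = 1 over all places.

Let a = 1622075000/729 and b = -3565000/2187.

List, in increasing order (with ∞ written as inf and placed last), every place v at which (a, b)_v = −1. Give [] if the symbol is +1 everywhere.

Mod squares: a ≡ 648830, b ≡ -4278. Check v ∈ {∞, 2, 3, 5, 7, 13, 23, 31}.
v=∞: 648830 > 0 and -4278 < 0  ⇒  (a,b)_∞ = +1.
v=23: a=23^1·(≡12), b=23^1·(≡10) mod 23; (12|23)=+1, (10|23)=-1; (−1)^{1·1·11}·(+1)^1·(-1)^1 = +1.
v=31: a=31^1·(≡14), b=31^1·(≡17) mod 31; (14|31)=+1, (17|31)=-1; (−1)^{1·1·15}·(+1)^1·(-1)^1 = +1.
v=7: a=7^1·(≡3), b=7^0·(≡3) mod 7; (3|7)=-1, (3|7)=-1; (−1)^{1·0·3}·(-1)^0·(-1)^1 = -1.
v=5: a=5^5·(≡1), b=5^4·(≡3) mod 5; (1|5)=+1, (3|5)=-1; (−1)^{5·4·2}·(+1)^4·(-1)^5 = -1.
v=2: v_2(a)=3, v_2(b)=3; units ≡ 7, 5 (mod 8); ε·ε+αω+βω = 1·0+3·1+3·0 ≡ 1  ⇒  (a,b)_2 = -1.
v=3: a=3^-6·(≡2), b=3^-7·(≡2) mod 3; (2|3)=-1, (2|3)=-1; (−1)^{-6·-7·1}·(-1)^-7·(-1)^-6 = -1.
v=13: a=13^1·(≡12), b=13^0·(≡1) mod 13; (12|13)=+1, (1|13)=+1; (−1)^{1·0·6}·(+1)^0·(+1)^1 = +1.
Ram(648830, -4278) = {2, 3, 5, 7}; no ℚ_2-point on the conic.

[2, 3, 5, 7]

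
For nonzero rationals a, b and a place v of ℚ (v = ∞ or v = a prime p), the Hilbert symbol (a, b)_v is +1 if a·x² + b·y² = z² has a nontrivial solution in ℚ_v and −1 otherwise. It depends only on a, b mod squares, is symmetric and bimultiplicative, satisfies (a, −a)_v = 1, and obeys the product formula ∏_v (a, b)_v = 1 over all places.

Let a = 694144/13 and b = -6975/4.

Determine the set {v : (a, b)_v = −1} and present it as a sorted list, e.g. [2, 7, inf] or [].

[11, 13, 17, 29]

(a, b) ≡ (140998, -31) mod (ℚ^×)²; places V = {2, 3, 5, 11, 13, 17, 29, 31, ∞}.
(a,b)_2: α=7, β=-2; u≡3, v≡1 (mod 8); ε(u)ε(v)=1·0, αω(v)=7·0, βω(u)=-2·1; sum ≡ 0  ⇒  +1.
(a,b)_13: α=-1, u≡9; β=0, v≡8 (mod 13); (9|13)=+1, (8|13)=-1; sign (−1)^0·+1^0·-1^-1 = -1.
(a,b)_31: α=0, u≡28; β=1, v≡29 (mod 31); (28|31)=+1, (29|31)=-1; sign (−1)^0·+1^1·-1^0 = +1.
(a,b)_17: α=1, u≡9; β=0, v≡3 (mod 17); (9|17)=+1, (3|17)=-1; sign (−1)^0·+1^0·-1^1 = -1.
(a,b)_11: α=1, u≡4; β=0, v≡8 (mod 11); (4|11)=+1, (8|11)=-1; sign (−1)^0·+1^0·-1^1 = -1.
(a,b)_29: α=1, u≡12; β=0, v≡18 (mod 29); (12|29)=-1, (18|29)=-1; sign (−1)^0·-1^0·-1^1 = -1.
(a,b)_3: α=0, u≡1; β=2, v≡2 (mod 3); (1|3)=+1, (2|3)=-1; sign (−1)^0·+1^2·-1^0 = +1.
(a,b)_∞: sgn(140998)=+, sgn(-31)=−, so +1.
(a,b)_5: α=0, u≡3; β=2, v≡4 (mod 5); (3|5)=-1, (4|5)=+1; sign (−1)^0·-1^2·+1^0 = +1.
Ram(140998, -31) = {11, 13, 17, 29}; no ℚ_11-point on the conic.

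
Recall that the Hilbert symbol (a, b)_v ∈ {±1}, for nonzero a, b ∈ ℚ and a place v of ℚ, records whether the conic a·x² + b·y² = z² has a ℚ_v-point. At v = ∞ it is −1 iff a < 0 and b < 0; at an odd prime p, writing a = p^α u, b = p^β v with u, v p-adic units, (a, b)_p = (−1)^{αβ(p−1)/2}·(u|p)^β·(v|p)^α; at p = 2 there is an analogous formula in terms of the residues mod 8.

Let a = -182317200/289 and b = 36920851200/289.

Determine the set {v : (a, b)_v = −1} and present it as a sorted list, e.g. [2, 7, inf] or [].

(a, b) ≡ (-2697, 667) mod (ℚ^×)²; places V = {2, 3, 5, 13, 17, 23, 29, 31, ∞}.
(a,b)_31: α=1, u≡12; β=2, v≡28 (mod 31); (12|31)=-1, (28|31)=+1; sign (−1)^0·-1^2·+1^1 = +1.
(a,b)_2: α=4, β=8; u≡7, v≡3 (mod 8); ε(u)ε(v)=1·1, αω(v)=4·1, βω(u)=8·0; sum ≡ 1  ⇒  -1.
(a,b)_13: α=2, u≡6; β=0, v≡4 (mod 13); (6|13)=-1, (4|13)=+1; sign (−1)^0·-1^0·+1^2 = +1.
(a,b)_3: α=1, u≡1; β=2, v≡1 (mod 3); (1|3)=+1, (1|3)=+1; sign (−1)^0·+1^2·+1^1 = +1.
(a,b)_29: α=1, u≡6; β=1, v≡28 (mod 29); (6|29)=+1, (28|29)=+1; sign (−1)^0·+1^1·+1^1 = +1.
(a,b)_23: α=0, u≡11; β=1, v≡1 (mod 23); (11|23)=-1, (1|23)=+1; sign (−1)^0·-1^1·+1^0 = -1.
(a,b)_17: α=-2, u≡14; β=-2, v≡8 (mod 17); (14|17)=-1, (8|17)=+1; sign (−1)^0·-1^-2·+1^-2 = +1.
(a,b)_5: α=2, u≡3; β=2, v≡2 (mod 5); (3|5)=-1, (2|5)=-1; sign (−1)^0·-1^2·-1^2 = +1.
(a,b)_∞: sgn(-2697)=−, sgn(667)=+, so +1.
|Ram(-2697, 667)| = 2, even; anisotropic at {2, 23}.

[2, 23]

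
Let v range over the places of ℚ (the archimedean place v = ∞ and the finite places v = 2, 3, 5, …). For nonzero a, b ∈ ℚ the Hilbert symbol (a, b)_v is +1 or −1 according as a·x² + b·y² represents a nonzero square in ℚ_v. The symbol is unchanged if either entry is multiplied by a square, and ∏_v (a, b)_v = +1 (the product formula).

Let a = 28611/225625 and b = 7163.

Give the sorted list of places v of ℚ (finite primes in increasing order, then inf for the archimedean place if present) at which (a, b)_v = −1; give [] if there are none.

Mod squares: a ≡ 11, b ≡ 7163. Check v ∈ {∞, 2, 3, 5, 11, 13, 17, 19, 29}.
v=∞: 11 > 0 and 7163 > 0  ⇒  (a,b)_∞ = +1.
v=19: a=19^-2·(≡11), b=19^1·(≡16) mod 19; (11|19)=+1, (16|19)=+1; (−1)^{-2·1·9}·(+1)^1·(+1)^-2 = +1.
v=29: a=29^0·(≡15), b=29^1·(≡15) mod 29; (15|29)=-1, (15|29)=-1; (−1)^{0·1·14}·(-1)^1·(-1)^0 = -1.
v=17: a=17^2·(≡14), b=17^0·(≡6) mod 17; (14|17)=-1, (6|17)=-1; (−1)^{2·0·8}·(-1)^0·(-1)^2 = +1.
v=2: v_2(a)=0, v_2(b)=0; units ≡ 3, 3 (mod 8); ε·ε+αω+βω = 1·1+0·1+0·1 ≡ 1  ⇒  (a,b)_2 = -1.
v=5: a=5^-4·(≡1), b=5^0·(≡3) mod 5; (1|5)=+1, (3|5)=-1; (−1)^{-4·0·2}·(+1)^0·(-1)^-4 = +1.
v=3: a=3^2·(≡2), b=3^0·(≡2) mod 3; (2|3)=-1, (2|3)=-1; (−1)^{2·0·1}·(-1)^0·(-1)^2 = +1.
v=11: a=11^1·(≡4), b=11^0·(≡2) mod 11; (4|11)=+1, (2|11)=-1; (−1)^{1·0·5}·(+1)^0·(-1)^1 = -1.
v=13: a=13^0·(≡5), b=13^1·(≡5) mod 13; (5|13)=-1, (5|13)=-1; (−1)^{0·1·6}·(-1)^1·(-1)^0 = -1.
(11, 7163 / ℚ) ramifies at {2, 11, 13, 29}: a division algebra.

[2, 11, 13, 29]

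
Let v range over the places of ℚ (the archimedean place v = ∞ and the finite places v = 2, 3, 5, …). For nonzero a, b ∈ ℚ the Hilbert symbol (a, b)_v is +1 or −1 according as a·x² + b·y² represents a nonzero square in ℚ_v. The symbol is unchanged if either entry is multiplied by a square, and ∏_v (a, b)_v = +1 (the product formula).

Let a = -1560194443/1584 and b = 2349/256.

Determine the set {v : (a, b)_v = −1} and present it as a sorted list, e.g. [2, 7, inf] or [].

Mod squares: a ≡ -6109697, b ≡ 29. Check v ∈ {∞, 2, 3, 11, 19, 23, 29, 31, 41, 53}.
v=23: a=23^1·(≡22), b=23^0·(≡1) mod 23; (22|23)=-1, (1|23)=+1; (−1)^{1·0·11}·(-1)^0·(+1)^1 = +1.
v=∞: -6109697 < 0 and 29 > 0  ⇒  (a,b)_∞ = +1.
v=41: a=41^1·(≡32), b=41^0·(≡34) mod 41; (32|41)=+1, (34|41)=-1; (−1)^{1·0·20}·(+1)^0·(-1)^1 = -1.
v=3: a=3^-2·(≡1), b=3^4·(≡2) mod 3; (1|3)=+1, (2|3)=-1; (−1)^{-2·4·1}·(+1)^4·(-1)^-2 = +1.
v=29: a=29^0·(≡1), b=29^1·(≡7) mod 29; (1|29)=+1, (7|29)=+1; (−1)^{0·1·14}·(+1)^1·(+1)^0 = +1.
v=31: a=31^1·(≡27), b=31^0·(≡3) mod 31; (27|31)=-1, (3|31)=-1; (−1)^{1·0·15}·(-1)^0·(-1)^1 = -1.
v=2: v_2(a)=-4, v_2(b)=-8; units ≡ 7, 5 (mod 8); ε·ε+αω+βω = 1·0+-4·1+-8·0 ≡ 0  ⇒  (a,b)_2 = +1.
v=53: a=53^2·(≡42), b=53^0·(≡4) mod 53; (42|53)=+1, (4|53)=+1; (−1)^{2·0·26}·(+1)^0·(+1)^2 = +1.
v=11: a=11^-1·(≡6), b=11^0·(≡2) mod 11; (6|11)=-1, (2|11)=-1; (−1)^{-1·0·5}·(-1)^0·(-1)^-1 = -1.
v=19: a=19^1·(≡2), b=19^0·(≡14) mod 19; (2|19)=-1, (14|19)=-1; (−1)^{1·0·9}·(-1)^0·(-1)^1 = -1.
|Ram(-6109697, 29)| = 4, even; anisotropic at {11, 19, 31, 41}.

[11, 19, 31, 41]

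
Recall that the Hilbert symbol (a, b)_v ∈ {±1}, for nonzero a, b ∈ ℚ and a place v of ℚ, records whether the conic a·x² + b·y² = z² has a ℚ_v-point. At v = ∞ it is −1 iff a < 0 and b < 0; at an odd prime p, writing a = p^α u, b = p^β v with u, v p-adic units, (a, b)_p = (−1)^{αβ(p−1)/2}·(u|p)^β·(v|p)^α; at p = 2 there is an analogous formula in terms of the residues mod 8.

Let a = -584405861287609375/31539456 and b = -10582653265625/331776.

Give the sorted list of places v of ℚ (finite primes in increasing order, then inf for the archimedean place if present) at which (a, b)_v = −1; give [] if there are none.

[17, 23, 53, inf]

(a, b) ≡ (-600967, -26129) mod (ℚ^×)²; places V = {2, 3, 5, 7, 13, 17, 23, 29, 53, ∞}.
(a,b)_∞: sgn(-600967)=−, sgn(-26129)=−, so -1.
(a,b)_53: α=1, u≡50; β=1, v≡52 (mod 53); (50|53)=-1, (52|53)=+1; sign (−1)^0·-1^1·+1^1 = -1.
(a,b)_23: α=3, u≡21; β=2, v≡22 (mod 23); (21|23)=-1, (22|23)=-1; sign (−1)^0·-1^2·-1^3 = -1.
(a,b)_7: α=6, u≡4; β=2, v≡2 (mod 7); (4|7)=+1, (2|7)=+1; sign (−1)^0·+1^2·+1^6 = +1.
(a,b)_5: α=6, u≡3; β=6, v≡1 (mod 5); (3|5)=-1, (1|5)=+1; sign (−1)^0·-1^6·+1^6 = +1.
(a,b)_29: α=1, u≡19; β=1, v≡18 (mod 29); (19|29)=-1, (18|29)=-1; sign (−1)^0·-1^1·-1^1 = +1.
(a,b)_13: α=-2, u≡10; β=0, v≡9 (mod 13); (10|13)=+1, (9|13)=+1; sign (−1)^0·+1^0·+1^-2 = +1.
(a,b)_3: α=-6, u≡2; β=-4, v≡1 (mod 3); (2|3)=-1, (1|3)=+1; sign (−1)^0·-1^-4·+1^-6 = +1.
(a,b)_17: α=1, u≡9; β=1, v≡14 (mod 17); (9|17)=+1, (14|17)=-1; sign (−1)^0·+1^1·-1^1 = -1.
(a,b)_2: α=-8, β=-12; u≡1, v≡7 (mod 8); ε(u)ε(v)=0·1, αω(v)=-8·0, βω(u)=-12·0; sum ≡ 0  ⇒  +1.
Ram(-600967, -26129) = {17, 23, 53, ∞}; no ℚ_17-point on the conic.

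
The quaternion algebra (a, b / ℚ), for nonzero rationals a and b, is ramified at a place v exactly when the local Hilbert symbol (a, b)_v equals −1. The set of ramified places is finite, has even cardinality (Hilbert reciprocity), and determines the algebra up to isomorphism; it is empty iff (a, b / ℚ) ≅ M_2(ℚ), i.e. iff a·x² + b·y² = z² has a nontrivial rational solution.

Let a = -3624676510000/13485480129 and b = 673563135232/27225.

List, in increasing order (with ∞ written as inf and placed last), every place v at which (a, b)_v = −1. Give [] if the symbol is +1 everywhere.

[29, 41]

(a, b) ≡ (-259, 9104173) mod (ℚ^×)²; places V = {2, 3, 5, 7, 11, 13, 17, 19, 23, 29, 31, 37, 41, ∞}.
(a,b)_∞: sgn(-259)=−, sgn(9104173)=+, so +1.
(a,b)_7: α=3, u≡3; β=0, v≡4 (mod 7); (3|7)=-1, (4|7)=+1; sign (−1)^0·-1^0·+1^3 = +1.
(a,b)_31: α=0, u≡10; β=1, v≡16 (mod 31); (10|31)=+1, (16|31)=+1; sign (−1)^0·+1^1·+1^0 = +1.
(a,b)_11: α=-2, u≡9; β=-2, v≡4 (mod 11); (9|11)=+1, (4|11)=+1; sign (−1)^0·+1^-2·+1^-2 = +1.
(a,b)_13: α=4, u≡1; β=1, v≡8 (mod 13); (1|13)=+1, (8|13)=-1; sign (−1)^0·+1^1·-1^4 = +1.
(a,b)_29: α=0, u≡15; β=1, v≡19 (mod 29); (15|29)=-1, (19|29)=-1; sign (−1)^0·-1^1·-1^0 = -1.
(a,b)_19: α=0, u≡5; β=1, v≡6 (mod 19); (5|19)=+1, (6|19)=+1; sign (−1)^0·+1^1·+1^0 = +1.
(a,b)_5: α=4, u≡1; β=-2, v≡3 (mod 5); (1|5)=+1, (3|5)=-1; sign (−1)^0·+1^-2·-1^4 = +1.
(a,b)_41: α=0, u≡28; β=1, v≡22 (mod 41); (28|41)=-1, (22|41)=-1; sign (−1)^0·-1^1·-1^0 = -1.
(a,b)_3: α=-6, u≡2; β=-2, v≡1 (mod 3); (2|3)=-1, (1|3)=+1; sign (−1)^0·-1^-2·+1^-6 = +1.
(a,b)_23: α=-2, u≡17; β=0, v≡14 (mod 23); (17|23)=-1, (14|23)=-1; sign (−1)^0·-1^0·-1^-2 = +1.
(a,b)_17: α=-2, u≡13; β=2, v≡14 (mod 17); (13|17)=+1, (14|17)=-1; sign (−1)^0·+1^2·-1^-2 = +1.
(a,b)_37: α=1, u≡11; β=0, v≡30 (mod 37); (11|37)=+1, (30|37)=+1; sign (−1)^0·+1^0·+1^1 = +1.
(a,b)_2: α=4, β=8; u≡5, v≡5 (mod 8); ε(u)ε(v)=0·0, αω(v)=4·1, βω(u)=8·1; sum ≡ 0  ⇒  +1.
(-259, 9104173 / ℚ) ramifies at {29, 41}: a division algebra.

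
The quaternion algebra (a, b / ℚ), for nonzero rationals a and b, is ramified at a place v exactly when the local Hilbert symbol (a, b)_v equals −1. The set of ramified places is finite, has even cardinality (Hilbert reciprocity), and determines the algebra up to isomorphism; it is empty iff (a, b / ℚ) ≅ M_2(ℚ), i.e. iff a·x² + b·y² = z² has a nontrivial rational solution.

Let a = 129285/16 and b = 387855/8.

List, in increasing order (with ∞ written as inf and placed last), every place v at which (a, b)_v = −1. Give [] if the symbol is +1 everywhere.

(a, b) ≡ (85, 510) mod (ℚ^×)²; places V = {2, 3, 5, 13, 17, ∞}.
(a,b)_17: α=1, u≡11; β=1, v≡15 (mod 17); (11|17)=-1, (15|17)=+1; sign (−1)^0·-1^1·+1^1 = -1.
(a,b)_2: α=-4, β=-3; u≡5, v≡7 (mod 8); ε(u)ε(v)=0·1, αω(v)=-4·0, βω(u)=-3·1; sum ≡ 1  ⇒  -1.
(a,b)_∞: sgn(85)=+, sgn(510)=+, so +1.
(a,b)_13: α=2, u≡8; β=2, v≡9 (mod 13); (8|13)=-1, (9|13)=+1; sign (−1)^0·-1^2·+1^2 = +1.
(a,b)_5: α=1, u≡2; β=1, v≡2 (mod 5); (2|5)=-1, (2|5)=-1; sign (−1)^0·-1^1·-1^1 = +1.
(a,b)_3: α=2, u≡1; β=3, v≡2 (mod 3); (1|3)=+1, (2|3)=-1; sign (−1)^0·+1^3·-1^2 = +1.
(85, 510 / ℚ) ramifies at {2, 17}: a division algebra.

[2, 17]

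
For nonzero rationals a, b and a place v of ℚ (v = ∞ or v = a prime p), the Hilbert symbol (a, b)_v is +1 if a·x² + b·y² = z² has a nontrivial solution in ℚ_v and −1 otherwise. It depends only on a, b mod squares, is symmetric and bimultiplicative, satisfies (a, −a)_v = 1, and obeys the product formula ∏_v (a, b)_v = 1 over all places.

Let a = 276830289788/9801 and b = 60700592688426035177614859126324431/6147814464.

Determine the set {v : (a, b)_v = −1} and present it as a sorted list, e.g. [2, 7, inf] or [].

Mod squares: a ≡ 1134383, b ≡ 24679. Check v ∈ {∞, 2, 3, 11, 13, 17, 19, 23, 29, 31, 37, 43}.
v=29: a=29^0·(≡10), b=29^1·(≡21) mod 29; (10|29)=-1, (21|29)=-1; (−1)^{0·1·14}·(-1)^1·(-1)^0 = -1.
v=23: a=23^1·(≡18), b=23^3·(≡21) mod 23; (18|23)=+1, (21|23)=-1; (−1)^{1·3·11}·(+1)^3·(-1)^1 = +1.
v=11: a=11^-2·(≡2), b=11^-4·(≡2) mod 11; (2|11)=-1, (2|11)=-1; (−1)^{-2·-4·5}·(-1)^-4·(-1)^-2 = +1.
v=2: v_2(a)=2, v_2(b)=-6; units ≡ 7, 7 (mod 8); ε·ε+αω+βω = 1·1+2·0+-6·0 ≡ 1  ⇒  (a,b)_2 = -1.
v=37: a=37^1·(≡18), b=37^3·(≡4) mod 37; (18|37)=-1, (4|37)=+1; (−1)^{1·3·18}·(-1)^3·(+1)^1 = -1.
v=43: a=43^1·(≡34), b=43^4·(≡15) mod 43; (34|43)=-1, (15|43)=+1; (−1)^{1·4·21}·(-1)^4·(+1)^1 = +1.
v=31: a=31^1·(≡29), b=31^4·(≡13) mod 31; (29|31)=-1, (13|31)=-1; (−1)^{1·4·15}·(-1)^4·(-1)^1 = -1.
v=3: a=3^-4·(≡2), b=3^-8·(≡1) mod 3; (2|3)=-1, (1|3)=+1; (−1)^{-4·-8·1}·(-1)^-8·(+1)^-4 = +1.
v=19: a=19^2·(≡6), b=19^4·(≡4) mod 19; (6|19)=+1, (4|19)=+1; (−1)^{2·4·9}·(+1)^4·(+1)^2 = +1.
v=13: a=13^2·(≡10), b=13^4·(≡5) mod 13; (10|13)=+1, (5|13)=-1; (−1)^{2·4·6}·(+1)^4·(-1)^2 = +1.
v=∞: 1134383 > 0 and 24679 > 0  ⇒  (a,b)_∞ = +1.
v=17: a=17^0·(≡14), b=17^2·(≡14) mod 17; (14|17)=-1, (14|17)=-1; (−1)^{0·2·8}·(-1)^2·(-1)^0 = +1.
Ram(1134383, 24679) = {2, 29, 31, 37}; no ℚ_2-point on the conic.

[2, 29, 31, 37]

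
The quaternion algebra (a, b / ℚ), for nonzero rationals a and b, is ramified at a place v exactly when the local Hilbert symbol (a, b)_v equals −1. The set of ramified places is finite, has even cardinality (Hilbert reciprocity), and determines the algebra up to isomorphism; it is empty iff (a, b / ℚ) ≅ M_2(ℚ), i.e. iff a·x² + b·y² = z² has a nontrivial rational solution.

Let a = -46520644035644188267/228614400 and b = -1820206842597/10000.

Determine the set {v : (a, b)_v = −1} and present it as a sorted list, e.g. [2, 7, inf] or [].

(a, b) ≡ (-5083, -13) mod (ℚ^×)²; places V = {2, 3, 5, 7, 11, 13, 17, 23, 29, 59, ∞}.
(a,b)_13: α=3, u≡4; β=1, v≡9 (mod 13); (4|13)=+1, (9|13)=+1; sign (−1)^0·+1^1·+1^3 = +1.
(a,b)_59: α=2, u≡56; β=0, v≡41 (mod 59); (56|59)=-1, (41|59)=+1; sign (−1)^0·-1^0·+1^2 = +1.
(a,b)_2: α=-8, β=-4; u≡5, v≡3 (mod 8); ε(u)ε(v)=0·1, αω(v)=-8·1, βω(u)=-4·1; sum ≡ 0  ⇒  +1.
(a,b)_11: α=2, u≡10; β=2, v≡5 (mod 11); (10|11)=-1, (5|11)=+1; sign (−1)^0·-1^2·+1^2 = +1.
(a,b)_7: α=-2, u≡5; β=0, v≡1 (mod 7); (5|7)=-1, (1|7)=+1; sign (−1)^0·-1^0·+1^-2 = +1.
(a,b)_17: α=3, u≡11; β=2, v≡16 (mod 17); (11|17)=-1, (16|17)=+1; sign (−1)^0·-1^2·+1^3 = +1.
(a,b)_3: α=-6, u≡2; β=2, v≡2 (mod 3); (2|3)=-1, (2|3)=-1; sign (−1)^0·-1^2·-1^-6 = +1.
(a,b)_5: α=-2, u≡3; β=-4, v≡3 (mod 5); (3|5)=-1, (3|5)=-1; sign (−1)^0·-1^-4·-1^-2 = +1.
(a,b)_∞: sgn(-5083)=−, sgn(-13)=−, so -1.
(a,b)_29: α=2, u≡10; β=2, v≡22 (mod 29); (10|29)=-1, (22|29)=+1; sign (−1)^0·-1^2·+1^2 = +1.
(a,b)_23: α=3, u≡4; β=2, v≡10 (mod 23); (4|23)=+1, (10|23)=-1; sign (−1)^0·+1^2·-1^3 = -1.
|Ram(-5083, -13)| = 2, even; anisotropic at {23, ∞}.

[23, inf]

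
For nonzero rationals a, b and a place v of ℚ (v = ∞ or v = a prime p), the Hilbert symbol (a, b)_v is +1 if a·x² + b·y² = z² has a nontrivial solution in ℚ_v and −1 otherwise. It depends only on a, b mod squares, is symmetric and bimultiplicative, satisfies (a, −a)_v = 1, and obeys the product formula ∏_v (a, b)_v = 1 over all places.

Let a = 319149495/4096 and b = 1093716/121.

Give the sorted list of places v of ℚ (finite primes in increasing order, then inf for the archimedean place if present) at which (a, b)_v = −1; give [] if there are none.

[3, 13, 23, 29]

(a, b) ≡ (723695, 30381) mod (ℚ^×)²; places V = {2, 3, 5, 7, 11, 13, 19, 23, 29, 31, 41, ∞}.
(a,b)_7: α=3, u≡4; β=0, v≡4 (mod 7); (4|7)=+1, (4|7)=+1; sign (−1)^0·+1^0·+1^3 = +1.
(a,b)_41: α=0, u≡10; β=1, v≡28 (mod 41); (10|41)=+1, (28|41)=-1; sign (−1)^0·+1^1·-1^0 = +1.
(a,b)_2: α=-12, β=2; u≡7, v≡5 (mod 8); ε(u)ε(v)=1·0, αω(v)=-12·1, βω(u)=2·0; sum ≡ 0  ⇒  +1.
(a,b)_23: α=1, u≡2; β=0, v≡11 (mod 23); (2|23)=+1, (11|23)=-1; sign (−1)^0·+1^0·-1^1 = -1.
(a,b)_11: α=0, u≡4; β=-2, v≡8 (mod 11); (4|11)=+1, (8|11)=-1; sign (−1)^0·+1^-2·-1^0 = +1.
(a,b)_5: α=1, u≡4; β=0, v≡1 (mod 5); (4|5)=+1, (1|5)=+1; sign (−1)^0·+1^0·+1^1 = +1.
(a,b)_29: α=1, u≡17; β=0, v≡2 (mod 29); (17|29)=-1, (2|29)=-1; sign (−1)^0·-1^0·-1^1 = -1.
(a,b)_∞: sgn(723695)=+, sgn(30381)=+, so +1.
(a,b)_19: α=0, u≡17; β=1, v≡10 (mod 19); (17|19)=+1, (10|19)=-1; sign (−1)^0·+1^1·-1^0 = +1.
(a,b)_31: α=1, u≡19; β=0, v≡19 (mod 31); (19|31)=+1, (19|31)=+1; sign (−1)^0·+1^0·+1^1 = +1.
(a,b)_3: α=2, u≡2; β=3, v≡2 (mod 3); (2|3)=-1, (2|3)=-1; sign (−1)^0·-1^3·-1^2 = -1.
(a,b)_13: α=0, u≡2; β=1, v≡12 (mod 13); (2|13)=-1, (12|13)=+1; sign (−1)^0·-1^1·+1^0 = -1.
(723695, 30381 / ℚ) ramifies at {3, 13, 23, 29}: a division algebra.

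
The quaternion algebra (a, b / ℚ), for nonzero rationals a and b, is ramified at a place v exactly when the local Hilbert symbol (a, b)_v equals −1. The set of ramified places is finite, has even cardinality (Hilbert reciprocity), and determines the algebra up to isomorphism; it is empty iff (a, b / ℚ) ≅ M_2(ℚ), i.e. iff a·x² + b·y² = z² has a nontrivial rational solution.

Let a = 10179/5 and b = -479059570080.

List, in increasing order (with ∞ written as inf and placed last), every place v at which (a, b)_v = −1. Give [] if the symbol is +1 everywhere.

Mod squares: a ≡ 5655, b ≡ -8970. Check v ∈ {∞, 2, 3, 5, 7, 13, 23, 29}.
v=∞: 5655 > 0 and -8970 < 0  ⇒  (a,b)_∞ = +1.
v=23: a=23^0·(≡21), b=23^1·(≡13) mod 23; (21|23)=-1, (13|23)=+1; (−1)^{0·1·11}·(-1)^1·(+1)^0 = -1.
v=2: v_2(a)=0, v_2(b)=5; units ≡ 7, 3 (mod 8); ε·ε+αω+βω = 1·1+0·1+5·0 ≡ 1  ⇒  (a,b)_2 = -1.
v=3: a=3^3·(≡1), b=3^5·(≡1) mod 3; (1|3)=+1, (1|3)=+1; (−1)^{3·5·1}·(+1)^5·(+1)^3 = -1.
v=29: a=29^1·(≡18), b=29^2·(≡25) mod 29; (18|29)=-1, (25|29)=+1; (−1)^{1·2·14}·(-1)^2·(+1)^1 = +1.
v=7: a=7^0·(≡3), b=7^2·(≡4) mod 7; (3|7)=-1, (4|7)=+1; (−1)^{0·2·3}·(-1)^2·(+1)^0 = +1.
v=13: a=13^1·(≡11), b=13^1·(≡9) mod 13; (11|13)=-1, (9|13)=+1; (−1)^{1·1·6}·(-1)^1·(+1)^1 = -1.
v=5: a=5^-1·(≡4), b=5^1·(≡4) mod 5; (4|5)=+1, (4|5)=+1; (−1)^{-1·1·2}·(+1)^1·(+1)^-1 = +1.
(5655, -8970 / ℚ) ramifies at {2, 3, 13, 23}: a division algebra.

[2, 3, 13, 23]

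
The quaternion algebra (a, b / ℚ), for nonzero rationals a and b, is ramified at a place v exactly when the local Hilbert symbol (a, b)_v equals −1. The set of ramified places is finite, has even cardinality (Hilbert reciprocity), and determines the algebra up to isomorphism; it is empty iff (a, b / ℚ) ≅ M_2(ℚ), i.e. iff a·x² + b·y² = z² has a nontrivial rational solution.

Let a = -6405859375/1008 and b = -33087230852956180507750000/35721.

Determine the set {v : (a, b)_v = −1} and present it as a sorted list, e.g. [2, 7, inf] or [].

[7, inf]

Mod squares: a ≡ -217, b ≡ -101959. Check v ∈ {∞, 2, 3, 5, 7, 11, 13, 23, 31}.
v=5: a=5^8·(≡2), b=5^6·(≡4) mod 5; (2|5)=-1, (4|5)=+1; (−1)^{8·6·2}·(-1)^6·(+1)^8 = +1.
v=11: a=11^0·(≡9), b=11^1·(≡9) mod 11; (9|11)=+1, (9|11)=+1; (−1)^{0·1·5}·(+1)^1·(+1)^0 = +1.
v=2: v_2(a)=-4, v_2(b)=4; units ≡ 7, 1 (mod 8); ε·ε+αω+βω = 1·0+-4·0+4·0 ≡ 0  ⇒  (a,b)_2 = +1.
v=31: a=31^1·(≡24), b=31^3·(≡10) mod 31; (24|31)=-1, (10|31)=+1; (−1)^{1·3·15}·(-1)^3·(+1)^1 = +1.
v=3: a=3^-2·(≡2), b=3^-6·(≡2) mod 3; (2|3)=-1, (2|3)=-1; (−1)^{-2·-6·1}·(-1)^-6·(-1)^-2 = +1.
v=13: a=13^0·(≡1), b=13^7·(≡12) mod 13; (1|13)=+1, (12|13)=+1; (−1)^{0·7·6}·(+1)^7·(+1)^0 = +1.
v=7: a=7^-1·(≡2), b=7^-2·(≡3) mod 7; (2|7)=+1, (3|7)=-1; (−1)^{-1·-2·3}·(+1)^-2·(-1)^-1 = -1.
v=∞: -217 < 0 and -101959 < 0  ⇒  (a,b)_∞ = -1.
v=23: a=23^2·(≡9), b=23^5·(≡3) mod 23; (9|23)=+1, (3|23)=+1; (−1)^{2·5·11}·(+1)^5·(+1)^2 = +1.
Ram(-217, -101959) = {7, ∞}; no ℚ_7-point on the conic.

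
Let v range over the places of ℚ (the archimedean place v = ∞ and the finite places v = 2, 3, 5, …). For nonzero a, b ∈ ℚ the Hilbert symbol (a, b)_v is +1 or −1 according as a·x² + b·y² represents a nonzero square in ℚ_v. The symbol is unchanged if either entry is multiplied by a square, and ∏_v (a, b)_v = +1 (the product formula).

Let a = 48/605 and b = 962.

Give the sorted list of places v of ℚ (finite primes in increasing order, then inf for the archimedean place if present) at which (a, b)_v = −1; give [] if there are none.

[3, 5, 13, 37]

(a, b) ≡ (15, 962) mod (ℚ^×)²; places V = {2, 3, 5, 11, 13, 37, ∞}.
(a,b)_13: α=0, u≡5; β=1, v≡9 (mod 13); (5|13)=-1, (9|13)=+1; sign (−1)^0·-1^1·+1^0 = -1.
(a,b)_11: α=-2, u≡3; β=0, v≡5 (mod 11); (3|11)=+1, (5|11)=+1; sign (−1)^0·+1^0·+1^-2 = +1.
(a,b)_37: α=0, u≡35; β=1, v≡26 (mod 37); (35|37)=-1, (26|37)=+1; sign (−1)^0·-1^1·+1^0 = -1.
(a,b)_3: α=1, u≡2; β=0, v≡2 (mod 3); (2|3)=-1, (2|3)=-1; sign (−1)^0·-1^0·-1^1 = -1.
(a,b)_∞: sgn(15)=+, sgn(962)=+, so +1.
(a,b)_2: α=4, β=1; u≡7, v≡1 (mod 8); ε(u)ε(v)=1·0, αω(v)=4·0, βω(u)=1·0; sum ≡ 0  ⇒  +1.
(a,b)_5: α=-1, u≡3; β=0, v≡2 (mod 5); (3|5)=-1, (2|5)=-1; sign (−1)^0·-1^0·-1^-1 = -1.
|Ram(15, 962)| = 4, even; anisotropic at {3, 5, 13, 37}.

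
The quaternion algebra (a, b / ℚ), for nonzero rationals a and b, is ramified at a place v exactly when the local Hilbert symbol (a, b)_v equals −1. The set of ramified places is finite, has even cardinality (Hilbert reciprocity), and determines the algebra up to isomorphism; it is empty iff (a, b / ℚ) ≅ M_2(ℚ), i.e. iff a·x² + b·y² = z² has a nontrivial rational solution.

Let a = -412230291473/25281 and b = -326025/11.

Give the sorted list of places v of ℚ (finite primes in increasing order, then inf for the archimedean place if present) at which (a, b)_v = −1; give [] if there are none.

Mod squares: a ≡ -2488577, b ≡ -1771. Check v ∈ {∞, 2, 3, 5, 7, 11, 13, 23, 29, 37, 41, 53}.
v=5: a=5^0·(≡2), b=5^2·(≡4) mod 5; (2|5)=-1, (4|5)=+1; (−1)^{0·2·2}·(-1)^2·(+1)^0 = +1.
v=23: a=23^1·(≡12), b=23^1·(≡14) mod 23; (12|23)=+1, (14|23)=-1; (−1)^{1·1·11}·(+1)^1·(-1)^1 = +1.
v=13: a=13^1·(≡3), b=13^0·(≡12) mod 13; (3|13)=+1, (12|13)=+1; (−1)^{1·0·6}·(+1)^0·(+1)^1 = +1.
v=11: a=11^2·(≡6), b=11^-1·(≡4) mod 11; (6|11)=-1, (4|11)=+1; (−1)^{2·-1·5}·(-1)^-1·(+1)^2 = -1.
v=7: a=7^1·(≡3), b=7^1·(≡6) mod 7; (3|7)=-1, (6|7)=-1; (−1)^{1·1·3}·(-1)^1·(-1)^1 = -1.
v=29: a=29^1·(≡21), b=29^0·(≡2) mod 29; (21|29)=-1, (2|29)=-1; (−1)^{1·0·14}·(-1)^0·(-1)^1 = -1.
v=∞: -2488577 < 0 and -1771 < 0  ⇒  (a,b)_∞ = -1.
v=2: v_2(a)=0, v_2(b)=0; units ≡ 7, 5 (mod 8); ε·ε+αω+βω = 1·0+0·1+0·0 ≡ 0  ⇒  (a,b)_2 = +1.
v=41: a=41^1·(≡7), b=41^0·(≡23) mod 41; (7|41)=-1, (23|41)=+1; (−1)^{1·0·20}·(-1)^0·(+1)^1 = +1.
v=53: a=53^-2·(≡13), b=53^0·(≡51) mod 53; (13|53)=+1, (51|53)=-1; (−1)^{-2·0·26}·(+1)^0·(-1)^-2 = +1.
v=37: a=37^2·(≡6), b=37^0·(≡32) mod 37; (6|37)=-1, (32|37)=-1; (−1)^{2·0·18}·(-1)^0·(-1)^2 = +1.
v=3: a=3^-2·(≡1), b=3^4·(≡2) mod 3; (1|3)=+1, (2|3)=-1; (−1)^{-2·4·1}·(+1)^4·(-1)^-2 = +1.
Ram(-2488577, -1771) = {7, 11, 29, ∞}; no ℚ_7-point on the conic.

[7, 11, 29, inf]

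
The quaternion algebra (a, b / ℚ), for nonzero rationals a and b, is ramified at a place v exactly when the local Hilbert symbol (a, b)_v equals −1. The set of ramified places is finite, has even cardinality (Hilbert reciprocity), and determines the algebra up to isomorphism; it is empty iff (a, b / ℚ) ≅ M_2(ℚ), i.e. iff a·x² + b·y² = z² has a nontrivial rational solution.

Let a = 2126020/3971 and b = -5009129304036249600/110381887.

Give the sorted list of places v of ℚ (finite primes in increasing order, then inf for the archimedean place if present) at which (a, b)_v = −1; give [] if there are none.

Mod squares: a ≡ 34595, b ≡ -3367. Check v ∈ {∞, 2, 3, 5, 7, 11, 13, 17, 19, 37}.
v=3: a=3^0·(≡2), b=3^2·(≡2) mod 3; (2|3)=-1, (2|3)=-1; (−1)^{0·2·1}·(-1)^2·(-1)^0 = +1.
v=7: a=7^0·(≡4), b=7^-1·(≡4) mod 7; (4|7)=+1, (4|7)=+1; (−1)^{0·-1·3}·(+1)^-1·(+1)^0 = +1.
v=2: v_2(a)=2, v_2(b)=12; units ≡ 3, 1 (mod 8); ε·ε+αω+βω = 1·0+2·0+12·1 ≡ 0  ⇒  (a,b)_2 = +1.
v=∞: 34595 > 0 and -3367 < 0  ⇒  (a,b)_∞ = +1.
v=13: a=13^2·(≡8), b=13^5·(≡1) mod 13; (8|13)=-1, (1|13)=+1; (−1)^{2·5·6}·(-1)^5·(+1)^2 = -1.
v=19: a=19^-2·(≡10), b=19^-4·(≡3) mod 19; (10|19)=-1, (3|19)=-1; (−1)^{-2·-4·9}·(-1)^-4·(-1)^-2 = +1.
v=17: a=17^1·(≡11), b=17^2·(≡9) mod 17; (11|17)=-1, (9|17)=+1; (−1)^{1·2·8}·(-1)^2·(+1)^1 = +1.
v=37: a=37^1·(≡3), b=37^3·(≡2) mod 37; (3|37)=+1, (2|37)=-1; (−1)^{1·3·18}·(+1)^3·(-1)^1 = -1.
v=5: a=5^1·(≡4), b=5^2·(≡3) mod 5; (4|5)=+1, (3|5)=-1; (−1)^{1·2·2}·(+1)^2·(-1)^1 = -1.
v=11: a=11^-1·(≡8), b=11^-2·(≡2) mod 11; (8|11)=-1, (2|11)=-1; (−1)^{-1·-2·5}·(-1)^-2·(-1)^-1 = -1.
Ram(34595, -3367) = {5, 11, 13, 37}; no ℚ_5-point on the conic.

[5, 11, 13, 37]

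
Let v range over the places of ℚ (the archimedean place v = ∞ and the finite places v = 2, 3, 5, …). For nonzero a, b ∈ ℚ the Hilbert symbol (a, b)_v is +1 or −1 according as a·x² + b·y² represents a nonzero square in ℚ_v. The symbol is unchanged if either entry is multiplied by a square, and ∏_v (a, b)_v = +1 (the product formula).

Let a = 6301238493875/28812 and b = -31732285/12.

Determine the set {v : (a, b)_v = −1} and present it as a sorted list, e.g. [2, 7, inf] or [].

(a, b) ≡ (11985, -255) mod (ℚ^×)²; places V = {2, 3, 5, 7, 13, 17, 47, ∞}.
(a,b)_17: α=1, u≡9; β=1, v≡1 (mod 17); (9|17)=+1, (1|17)=+1; sign (−1)^0·+1^1·+1^1 = +1.
(a,b)_∞: sgn(11985)=+, sgn(-255)=−, so +1.
(a,b)_2: α=-2, β=-2; u≡1, v≡1 (mod 8); ε(u)ε(v)=0·0, αω(v)=-2·0, βω(u)=-2·0; sum ≡ 0  ⇒  +1.
(a,b)_13: α=4, u≡1; β=2, v≡6 (mod 13); (1|13)=+1, (6|13)=-1; sign (−1)^0·+1^2·-1^4 = +1.
(a,b)_5: α=3, u≡3; β=1, v≡4 (mod 5); (3|5)=-1, (4|5)=+1; sign (−1)^0·-1^1·+1^3 = -1.
(a,b)_3: α=-1, u≡2; β=-1, v≡2 (mod 3); (2|3)=-1, (2|3)=-1; sign (−1)^1·-1^-1·-1^-1 = -1.
(a,b)_47: α=3, u≡38; β=2, v≡21 (mod 47); (38|47)=-1, (21|47)=+1; sign (−1)^0·-1^2·+1^3 = +1.
(a,b)_7: α=-4, u≡2; β=0, v≡2 (mod 7); (2|7)=+1, (2|7)=+1; sign (−1)^0·+1^0·+1^-4 = +1.
(11985, -255 / ℚ) ramifies at {3, 5}: a division algebra.

[3, 5]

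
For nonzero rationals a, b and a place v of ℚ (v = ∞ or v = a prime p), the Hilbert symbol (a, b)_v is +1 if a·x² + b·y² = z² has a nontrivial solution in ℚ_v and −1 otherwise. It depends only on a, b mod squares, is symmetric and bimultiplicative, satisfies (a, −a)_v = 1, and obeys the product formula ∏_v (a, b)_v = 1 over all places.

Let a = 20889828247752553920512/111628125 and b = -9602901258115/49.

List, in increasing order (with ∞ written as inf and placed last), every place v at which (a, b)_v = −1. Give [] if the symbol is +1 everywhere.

(a, b) ≡ (3910, -235) mod (ℚ^×)²; places V = {2, 3, 5, 7, 11, 17, 23, 47, ∞}.
(a,b)_2: α=11, β=0; u≡3, v≡5 (mod 8); ε(u)ε(v)=1·0, αω(v)=11·1, βω(u)=0·1; sum ≡ 1  ⇒  -1.
(a,b)_23: α=3, u≡2; β=2, v≡8 (mod 23); (2|23)=+1, (8|23)=+1; sign (−1)^0·+1^2·+1^3 = +1.
(a,b)_11: α=2, u≡9; β=2, v≡7 (mod 11); (9|11)=+1, (7|11)=-1; sign (−1)^0·+1^2·-1^2 = +1.
(a,b)_47: α=4, u≡16; β=3, v≡17 (mod 47); (16|47)=+1, (17|47)=+1; sign (−1)^0·+1^3·+1^4 = +1.
(a,b)_∞: sgn(3910)=+, sgn(-235)=−, so +1.
(a,b)_5: α=-5, u≡2; β=1, v≡3 (mod 5); (2|5)=-1, (3|5)=-1; sign (−1)^0·-1^1·-1^-5 = +1.
(a,b)_17: α=5, u≡1; β=2, v≡6 (mod 17); (1|17)=+1, (6|17)=-1; sign (−1)^0·+1^2·-1^5 = -1.
(a,b)_7: α=-2, u≡1; β=-2, v≡3 (mod 7); (1|7)=+1, (3|7)=-1; sign (−1)^0·+1^-2·-1^-2 = +1.
(a,b)_3: α=-6, u≡1; β=0, v≡2 (mod 3); (1|3)=+1, (2|3)=-1; sign (−1)^0·+1^0·-1^-6 = +1.
|Ram(3910, -235)| = 2, even; anisotropic at {2, 17}.

[2, 17]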